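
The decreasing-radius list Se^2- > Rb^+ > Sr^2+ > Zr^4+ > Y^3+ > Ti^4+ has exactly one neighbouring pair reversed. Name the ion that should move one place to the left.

Compare adjacent ions: Zr^4+ and Y^3+ share 36 electrons; the higher nuclear charge on Zr (Z=40) contracts it more, so Zr^4+ < Y^3+ — yet in this decreasing list Zr^4+ sits before Y^3+. Nothing else is reversed, so Y^3+ should move one place to the left.

Y^3+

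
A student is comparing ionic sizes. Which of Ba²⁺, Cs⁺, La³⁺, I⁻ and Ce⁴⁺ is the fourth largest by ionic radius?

Each ion has 54 electrons. The ranking follows nuclear charge in reverse — greater Z gives a smaller radius. Ce⁴⁺ (Z=58), La³⁺ (Z=57), Ba²⁺ (Z=56), Cs⁺ (Z=55), I⁻ (Z=53).
So the order is Ce⁴⁺ < La³⁺ < Ba²⁺ < Cs⁺ < I⁻; the 4th-largest ion is La³⁺.

La³⁺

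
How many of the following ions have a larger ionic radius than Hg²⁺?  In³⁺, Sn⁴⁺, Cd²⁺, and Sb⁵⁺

Electron counts and nuclear charges: Sb⁵⁺ has 46 e⁻ (Z=51), Sn⁴⁺ has 46 e⁻ (Z=50), In³⁺ has 46 e⁻ (Z=49), Cd²⁺ has 46 e⁻ (Z=48), Hg²⁺ has 78 e⁻ (Z=80). Sb⁵⁺ < Sn⁴⁺ (isoelectronic, higher Z=51 is smaller); Sn⁴⁺ < In³⁺ (isoelectronic, higher Z=50 is smaller); In³⁺ < Cd²⁺ (isoelectronic, higher Z=49 is smaller); Cd²⁺ < Hg²⁺ (same group, 1 shell fewer).
Overall: Sb⁵⁺ < Sn⁴⁺ < In³⁺ < Cd²⁺ < Hg²⁺. Hg²⁺ has 4 below it and 0 above. Count: 0.

0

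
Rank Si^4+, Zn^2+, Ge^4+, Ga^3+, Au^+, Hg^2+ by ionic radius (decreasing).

Au^+ > Hg^2+ > Zn^2+ > Ga^3+ > Ge^4+ > Si^4+

Tabulating Z and e⁻: Si^4+: 10 e⁻, Z=14, Ge^4+: 28 e⁻, Z=32, Ga^3+: 28 e⁻, Z=31, Zn^2+: 28 e⁻, Z=30, Hg^2+: 78 e⁻, Z=80, Au^+: 78 e⁻, Z=79. Si^4+ < Ge^4+ (same group, period 3 vs 4); Ge^4+ < Ga^3+ (both 28 e⁻, Z=32>31); Ga^3+ < Zn^2+ (isoelectronic, higher Z=31 is smaller); Zn^2+ < Hg^2+ (same group, period 4 vs 6); Hg^2+ < Au^+ (isoelectronic, higher Z=80 is smaller).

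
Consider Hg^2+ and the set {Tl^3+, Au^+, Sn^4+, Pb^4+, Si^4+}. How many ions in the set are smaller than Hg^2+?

4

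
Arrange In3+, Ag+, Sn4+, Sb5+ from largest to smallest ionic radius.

Ag+ > In3+ > Sn4+ > Sb5+

These species are isoelectronic with 46 electrons. The only difference is the number of protons: Sb5+ (Z=51), Sn4+ (Z=50), In3+ (Z=49), Ag+ (Z=47). The strongest nuclear pull (Sb5+) gives the smallest ion.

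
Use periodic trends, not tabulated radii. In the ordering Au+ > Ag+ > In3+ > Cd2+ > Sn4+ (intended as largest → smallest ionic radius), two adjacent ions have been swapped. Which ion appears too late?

Cd2+

Compare adjacent ions: In3+ and Cd2+ share 46 electrons; the higher nuclear charge on In (Z=49) contracts it more, so In3+ < Cd2+ — yet in this decreasing list In3+ sits before Cd2+. Nothing else is reversed, so Cd2+ should move one place to the left.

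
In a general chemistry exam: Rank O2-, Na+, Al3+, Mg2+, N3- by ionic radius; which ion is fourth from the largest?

Each ion has 10 electrons. The ranking follows nuclear charge in reverse — greater Z gives a smaller radius. Al3+ (Z=13), Mg2+ (Z=12), Na+ (Z=11), O2- (Z=8), N3- (Z=7).
Full ascending order: Al3+ < Mg2+ < Na+ < O2- < N3-. Counting from the largest, position 4 is Mg2+.

Mg2+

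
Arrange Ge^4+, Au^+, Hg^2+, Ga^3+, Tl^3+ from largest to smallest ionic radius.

First list Z and electron count for each: Ge^4+: 28 e⁻, Z=32, Ga^3+: 28 e⁻, Z=31, Tl^3+: 78 e⁻, Z=81, Hg^2+: 78 e⁻, Z=80, Au^+: 78 e⁻, Z=79. Ge^4+ < Ga^3+ (both 28 e⁻, Z=32>31); Ga^3+ < Tl^3+ (same group, 2 shells fewer); Tl^3+ < Hg^2+ (both 78 e⁻, Z=81>80); Hg^2+ < Au^+ (isoelectronic, higher Z=80 is smaller).

Au^+ > Hg^2+ > Tl^3+ > Ga^3+ > Ge^4+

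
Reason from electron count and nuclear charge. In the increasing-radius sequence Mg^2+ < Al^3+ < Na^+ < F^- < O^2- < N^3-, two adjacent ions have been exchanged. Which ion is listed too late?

Al^3+

The pair Mg^2+, Al^3+ is the wrong way round — they are isoelectronic (10 e⁻) and Al has more protons than Mg (13 vs 12), making Al^3+ smaller. All other adjacent pairs agree with periodic trends, so Al^3+ is the misplaced ion.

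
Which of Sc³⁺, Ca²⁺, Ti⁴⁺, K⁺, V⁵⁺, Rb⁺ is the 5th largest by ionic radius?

Ti⁴⁺

V⁵⁺ (Z=23, 18 e⁻), Ti⁴⁺ (Z=22, 18 e⁻), Sc³⁺ (Z=21, 18 e⁻), Ca²⁺ (Z=20, 18 e⁻), K⁺ (Z=19, 18 e⁻), Rb⁺ (Z=37, 36 e⁻). V⁵⁺ < Ti⁴⁺ (isoelectronic, higher Z=23 is smaller); Ti⁴⁺ < Sc³⁺ (isoelectronic, higher Z=22 is smaller); Sc³⁺ < Ca²⁺ (isoelectronic, higher Z=21 is smaller); Ca²⁺ < K⁺ (isoelectronic, higher Z=20 is smaller); K⁺ < Rb⁺ (same group, 1 shell fewer).
So the order is V⁵⁺ < Ti⁴⁺ < Sc³⁺ < Ca²⁺ < K⁺ < Rb⁺; the 5th-largest ion is Ti⁴⁺.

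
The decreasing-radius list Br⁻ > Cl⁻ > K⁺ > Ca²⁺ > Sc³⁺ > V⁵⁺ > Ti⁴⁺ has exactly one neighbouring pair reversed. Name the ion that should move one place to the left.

Ti⁴⁺

Scanning neighbour by neighbour, only V⁵⁺/Ti⁴⁺ violates a trend: V⁵⁺ and Ti⁴⁺ share 18 electrons; the higher nuclear charge on V (Z=23) contracts it more, so V⁵⁺ < Ti⁴⁺. That makes Ti⁴⁺ the one sitting a position late relative to where it belongs.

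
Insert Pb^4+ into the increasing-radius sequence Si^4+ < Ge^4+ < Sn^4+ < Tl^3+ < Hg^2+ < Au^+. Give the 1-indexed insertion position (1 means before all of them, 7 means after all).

Work out protons and electrons: Si^4+: 10 e⁻, Z=14, Ge^4+: 28 e⁻, Z=32, Sn^4+: 46 e⁻, Z=50, Pb^4+: 78 e⁻, Z=82, Tl^3+: 78 e⁻, Z=81, Hg^2+: 78 e⁻, Z=80, Au^+: 78 e⁻, Z=79. Si^4+ < Ge^4+ (same group, 1 shell fewer); Ge^4+ < Sn^4+ (same group, 1 shell fewer); Sn^4+ < Pb^4+ (same group, 1 shell fewer); Pb^4+ < Tl^3+ (both 78 e⁻, Z=82>81); Tl^3+ < Hg^2+ (isoelectronic, higher Z=81 is smaller); Hg^2+ < Au^+ (isoelectronic, higher Z=80 is smaller).
Merged order: Si^4+ < Ge^4+ < Sn^4+ < Pb^4+ < Tl^3+ < Hg^2+ < Au^+ — Pb^4+ is number 4.

4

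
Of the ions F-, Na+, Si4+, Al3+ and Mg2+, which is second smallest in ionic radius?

Al3+

These species are isoelectronic with 10 electrons. The only difference is the number of protons: Si4+ (Z=14), Al3+ (Z=13), Mg2+ (Z=12), Na+ (Z=11), F- (Z=9). The strongest nuclear pull (Si4+) gives the smallest ion.
That gives Si4+ < Al3+ < Mg2+ < Na+ < F-. From the smallest end, number 2 is Al3+.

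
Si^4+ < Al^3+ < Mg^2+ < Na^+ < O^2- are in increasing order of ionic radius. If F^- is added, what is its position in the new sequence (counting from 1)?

5

These species are isoelectronic with 10 electrons. The only difference is the number of protons: Si^4+ (Z=14), Al^3+ (Z=13), Mg^2+ (Z=12), Na^+ (Z=11), F^- (Z=9), O^2- (Z=8). The strongest nuclear pull (Si^4+) gives the smallest ion.
The complete sequence is Si^4+ < Al^3+ < Mg^2+ < Na^+ < F^- < O^2-. F^- sits at position 5.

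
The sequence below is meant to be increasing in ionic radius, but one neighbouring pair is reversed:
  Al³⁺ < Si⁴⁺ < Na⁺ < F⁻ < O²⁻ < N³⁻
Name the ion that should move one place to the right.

Al³⁺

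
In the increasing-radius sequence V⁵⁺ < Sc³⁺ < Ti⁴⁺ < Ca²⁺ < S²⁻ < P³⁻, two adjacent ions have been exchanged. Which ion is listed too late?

Ti⁴⁺

The pair Sc³⁺, Ti⁴⁺ is the wrong way round — they are isoelectronic (18 e⁻) and Ti has more protons than Sc (22 vs 21), making Ti⁴⁺ smaller. All other adjacent pairs agree with periodic trends, so Ti⁴⁺ is the misplaced ion.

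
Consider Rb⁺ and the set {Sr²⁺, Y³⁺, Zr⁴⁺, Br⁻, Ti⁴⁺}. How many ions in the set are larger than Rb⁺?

1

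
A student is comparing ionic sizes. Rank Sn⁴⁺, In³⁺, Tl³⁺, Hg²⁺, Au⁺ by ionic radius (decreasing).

Au⁺ > Hg²⁺ > Tl³⁺ > In³⁺ > Sn⁴⁺

First list Z and electron count for each: Sn⁴⁺: 46 e⁻, Z=50, In³⁺: 46 e⁻, Z=49, Tl³⁺: 78 e⁻, Z=81, Hg²⁺: 78 e⁻, Z=80, Au⁺: 78 e⁻, Z=79. Sn⁴⁺ < In³⁺ (both 46 e⁻, Z=50>49); In³⁺ < Tl³⁺ (same group, 1 shell fewer); Tl³⁺ < Hg²⁺ (both 78 e⁻, Z=81>80); Hg²⁺ < Au⁺ (isoelectronic, higher Z=80 is smaller).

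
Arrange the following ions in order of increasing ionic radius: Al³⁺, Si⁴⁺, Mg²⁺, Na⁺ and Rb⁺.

Si⁴⁺ < Al³⁺ < Mg²⁺ < Na⁺ < Rb⁺

Tabulating Z and e⁻: Si⁴⁺ (Z=14, 10 e⁻), Al³⁺ (Z=13, 10 e⁻), Mg²⁺ (Z=12, 10 e⁻), Na⁺ (Z=11, 10 e⁻), Rb⁺ (Z=37, 36 e⁻). Si⁴⁺ < Al³⁺ (both 10 e⁻, Z=14>13); Al³⁺ < Mg²⁺ (isoelectronic, higher Z=13 is smaller); Mg²⁺ < Na⁺ (both 10 e⁻, Z=12>11); Na⁺ < Rb⁺ (same group, 2 shells fewer).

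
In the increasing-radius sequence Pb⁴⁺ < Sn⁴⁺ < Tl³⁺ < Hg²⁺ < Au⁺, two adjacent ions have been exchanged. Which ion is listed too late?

Scanning neighbour by neighbour, only Pb⁴⁺/Sn⁴⁺ violates a trend: both in group 14 with the same charge; Sn⁴⁺ (period 5) has the smaller radius. That makes Sn⁴⁺ the one sitting a position late relative to where it belongs.

Sn⁴⁺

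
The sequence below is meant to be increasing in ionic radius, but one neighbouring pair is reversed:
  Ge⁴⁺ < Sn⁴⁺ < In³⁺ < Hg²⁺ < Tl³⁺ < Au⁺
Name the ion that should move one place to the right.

Compare adjacent ions: both have 78 electrons but Z(Tl)=81 > Z(Hg)=80, so Tl³⁺ should be the smaller of the two — yet in this increasing list Hg²⁺ sits before Tl³⁺. Nothing else is reversed, so Hg²⁺ should move one place to the right.

Hg²⁺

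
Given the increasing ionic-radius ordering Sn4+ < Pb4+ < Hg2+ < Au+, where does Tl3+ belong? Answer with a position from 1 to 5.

3

Tabulating Z and e⁻: Sn4+ has 46 e⁻ (Z=50), Pb4+ has 78 e⁻ (Z=82), Tl3+ has 78 e⁻ (Z=81), Hg2+ has 78 e⁻ (Z=80), Au+ has 78 e⁻ (Z=79). Sn4+ < Pb4+ (same group, 1 shell fewer); Pb4+ < Tl3+ (both 78 e⁻, Z=82>81); Tl3+ < Hg2+ (isoelectronic, higher Z=81 is smaller); Hg2+ < Au+ (both 78 e⁻, Z=80>79).
Putting Tl3+ in gives Sn4+ < Pb4+ < Tl3+ < Hg2+ < Au+; it lands at slot 3.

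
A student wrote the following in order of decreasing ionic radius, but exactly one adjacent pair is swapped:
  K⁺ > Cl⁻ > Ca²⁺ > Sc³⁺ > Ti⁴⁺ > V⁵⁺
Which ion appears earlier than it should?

Scanning neighbour by neighbour, only K⁺/Cl⁻ violates a trend: they are isoelectronic (18 e⁻) and K has more protons than Cl (19 vs 17), making K⁺ smaller. That makes K⁺ the one sitting a position early relative to where it belongs.

K⁺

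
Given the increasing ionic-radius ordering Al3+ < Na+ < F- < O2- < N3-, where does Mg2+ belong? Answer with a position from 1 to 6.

2

These species are isoelectronic with 10 electrons. The only difference is the number of protons: Al3+ (Z=13), Mg2+ (Z=12), Na+ (Z=11), F- (Z=9), O2- (Z=8), N3- (Z=7). The strongest nuclear pull (Al3+) gives the smallest ion.
Merged order: Al3+ < Mg2+ < Na+ < F- < O2- < N3- — Mg2+ is number 2.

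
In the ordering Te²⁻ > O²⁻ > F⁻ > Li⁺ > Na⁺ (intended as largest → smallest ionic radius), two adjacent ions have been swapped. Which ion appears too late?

Na⁺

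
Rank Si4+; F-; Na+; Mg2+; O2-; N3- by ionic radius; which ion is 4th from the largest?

These species are isoelectronic with 10 electrons. The only difference is the number of protons: Si4+ (Z=14), Mg2+ (Z=12), Na+ (Z=11), F- (Z=9), O2- (Z=8), N3- (Z=7). The strongest nuclear pull (Si4+) gives the smallest ion.
That gives Si4+ < Mg2+ < Na+ < F- < O2- < N3-. From the largest end, number 4 is Na+.

Na+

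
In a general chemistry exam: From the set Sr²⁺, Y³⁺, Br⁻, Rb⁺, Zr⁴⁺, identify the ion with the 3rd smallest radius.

Sr²⁺

All of these have 36 electrons (isoelectronic). With the same electron cloud, the ion with the most protons pulls it in tightest. Nuclear charges: Zr⁴⁺ (Z=40), Y³⁺ (Z=39), Sr²⁺ (Z=38), Rb⁺ (Z=37), Br⁻ (Z=35). Highest Z is smallest.
Full ascending order: Zr⁴⁺ < Y³⁺ < Sr²⁺ < Rb⁺ < Br⁻. Counting from the smallest, position 3 is Sr²⁺.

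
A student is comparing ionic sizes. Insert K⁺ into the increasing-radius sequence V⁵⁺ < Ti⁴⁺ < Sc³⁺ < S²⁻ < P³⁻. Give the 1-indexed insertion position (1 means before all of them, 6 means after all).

Each ion has 18 electrons. The ranking follows nuclear charge in reverse — greater Z gives a smaller radius. V⁵⁺ (Z=23), Ti⁴⁺ (Z=22), Sc³⁺ (Z=21), K⁺ (Z=19), S²⁻ (Z=16), P³⁻ (Z=15).
Putting K⁺ in gives V⁵⁺ < Ti⁴⁺ < Sc³⁺ < K⁺ < S²⁻ < P³⁻; it lands at slot 4.

4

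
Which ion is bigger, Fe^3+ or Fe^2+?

Fe^2+

For a single element, ionic radius drops as positive charge rises — Fe^3+ < Fe^2+.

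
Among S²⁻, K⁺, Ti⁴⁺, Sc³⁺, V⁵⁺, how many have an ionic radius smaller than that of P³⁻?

Each ion has 18 electrons. The ranking follows nuclear charge in reverse — greater Z gives a smaller radius. V⁵⁺ (Z=23), Ti⁴⁺ (Z=22), Sc³⁺ (Z=21), K⁺ (Z=19), S²⁻ (Z=16), P³⁻ (Z=15).
Overall: V⁵⁺ < Ti⁴⁺ < Sc³⁺ < K⁺ < S²⁻ < P³⁻. P³⁻ has 5 below it and 0 above. Count: 5.

5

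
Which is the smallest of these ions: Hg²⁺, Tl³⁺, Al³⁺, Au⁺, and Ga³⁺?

Al³⁺

Electron counts and nuclear charges: Al³⁺ (Z=13, 10 e⁻), Ga³⁺ (Z=31, 28 e⁻), Tl³⁺ (Z=81, 78 e⁻), Hg²⁺ (Z=80, 78 e⁻), Au⁺ (Z=79, 78 e⁻). Al³⁺ < Ga³⁺ (same group, period 3 vs 4); Ga³⁺ < Tl³⁺ (same group, period 4 vs 6); Tl³⁺ < Hg²⁺ (isoelectronic, higher Z=81 is smaller); Hg²⁺ < Au⁺ (isoelectronic, higher Z=80 is smaller).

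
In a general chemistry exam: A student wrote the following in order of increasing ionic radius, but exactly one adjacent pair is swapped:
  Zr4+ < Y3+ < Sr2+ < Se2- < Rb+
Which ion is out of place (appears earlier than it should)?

Se2-

The pair Se2-, Rb+ is the wrong way round — they are isoelectronic (36 e⁻) and Rb has more protons than Se (37 vs 34), making Rb+ smaller. All other adjacent pairs agree with periodic trends, so Se2- is the misplaced ion.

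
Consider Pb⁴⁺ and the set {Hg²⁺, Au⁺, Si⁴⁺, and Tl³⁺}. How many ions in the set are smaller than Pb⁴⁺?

Electron counts and nuclear charges: Si⁴⁺ (Z=14, 10 e⁻), Pb⁴⁺ (Z=82, 78 e⁻), Tl³⁺ (Z=81, 78 e⁻), Hg²⁺ (Z=80, 78 e⁻), Au⁺ (Z=79, 78 e⁻). Si⁴⁺ < Pb⁴⁺ (same group, period 3 vs 6); Pb⁴⁺ < Tl³⁺ (both 78 e⁻, Z=82>81); Tl³⁺ < Hg²⁺ (isoelectronic, higher Z=81 is smaller); Hg²⁺ < Au⁺ (both 78 e⁻, Z=80>79).
Placing each against Pb⁴⁺: smaller — Si⁴⁺; larger — Tl³⁺, Hg²⁺, Au⁺. That's 1.

1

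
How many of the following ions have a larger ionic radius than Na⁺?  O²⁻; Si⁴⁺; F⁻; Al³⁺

2

Isoelectronic series (10 e⁻ each). Size is set by nuclear charge: more protons means a smaller ion. Si⁴⁺ (Z=14), Al³⁺ (Z=13), Na⁺ (Z=11), F⁻ (Z=9), O²⁻ (Z=8).
Placing each against Na⁺: smaller — Si⁴⁺, Al³⁺; larger — F⁻, O²⁻. So 2 are larger.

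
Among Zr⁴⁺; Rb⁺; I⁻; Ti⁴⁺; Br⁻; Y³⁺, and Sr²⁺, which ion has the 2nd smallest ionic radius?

First list Z and electron count for each: Ti⁴⁺ has 18 e⁻ (Z=22), Zr⁴⁺ has 36 e⁻ (Z=40), Y³⁺ has 36 e⁻ (Z=39), Sr²⁺ has 36 e⁻ (Z=38), Rb⁺ has 36 e⁻ (Z=37), Br⁻ has 36 e⁻ (Z=35), I⁻ has 54 e⁻ (Z=53). Ti⁴⁺ < Zr⁴⁺ (same group, period 4 vs 5); Zr⁴⁺ < Y³⁺ (both 36 e⁻, Z=40>39); Y³⁺ < Sr²⁺ (both 36 e⁻, Z=39>38); Sr²⁺ < Rb⁺ (isoelectronic, higher Z=38 is smaller); Rb⁺ < Br⁻ (isoelectronic, higher Z=37 is smaller); Br⁻ < I⁻ (same group, 1 shell fewer).
Ordering: Ti⁴⁺ < Zr⁴⁺ < Y³⁺ < Sr²⁺ < Rb⁺ < Br⁻ < I⁻. The 2nd smallest is Zr⁴⁺.

Zr⁴⁺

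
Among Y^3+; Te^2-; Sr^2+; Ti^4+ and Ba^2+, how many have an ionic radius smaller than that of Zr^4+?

1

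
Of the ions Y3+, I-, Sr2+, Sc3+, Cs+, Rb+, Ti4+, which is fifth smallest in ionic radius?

Ti4+: 18 e⁻, Z=22, Sc3+: 18 e⁻, Z=21, Y3+: 36 e⁻, Z=39, Sr2+: 36 e⁻, Z=38, Rb+: 36 e⁻, Z=37, Cs+: 54 e⁻, Z=55, I-: 54 e⁻, Z=53. Ti4+ < Sc3+ (isoelectronic, higher Z=22 is smaller); Sc3+ < Y3+ (same group, period 4 vs 5); Y3+ < Sr2+ (both 36 e⁻, Z=39>38); Sr2+ < Rb+ (both 36 e⁻, Z=38>37); Rb+ < Cs+ (same group, 1 shell fewer); Cs+ < I- (both 54 e⁻, Z=55>53).
Ordering: Ti4+ < Sc3+ < Y3+ < Sr2+ < Rb+ < Cs+ < I-. The fifth smallest is Rb+.

Rb+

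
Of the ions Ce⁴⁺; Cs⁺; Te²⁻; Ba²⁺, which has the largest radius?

Each ion has 54 electrons. The ranking follows nuclear charge in reverse — greater Z gives a smaller radius. Ce⁴⁺ (Z=58), Ba²⁺ (Z=56), Cs⁺ (Z=55), Te²⁻ (Z=52).

Te²⁻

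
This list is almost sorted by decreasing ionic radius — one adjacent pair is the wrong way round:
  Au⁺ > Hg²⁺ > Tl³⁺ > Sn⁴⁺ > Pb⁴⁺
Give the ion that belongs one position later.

Compare adjacent ions: Sn⁴⁺ and Pb⁴⁺ are in one column with the same charge; the lighter period-5 ion has one fewer shell and is smaller — yet in this decreasing list Sn⁴⁺ sits before Pb⁴⁺. Nothing else is reversed, so Sn⁴⁺ should move one place to the right.

Sn⁴⁺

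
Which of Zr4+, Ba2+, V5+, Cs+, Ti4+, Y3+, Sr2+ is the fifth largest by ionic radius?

V5+ has 18 e⁻ (Z=23), Ti4+ has 18 e⁻ (Z=22), Zr4+ has 36 e⁻ (Z=40), Y3+ has 36 e⁻ (Z=39), Sr2+ has 36 e⁻ (Z=38), Ba2+ has 54 e⁻ (Z=56), Cs+ has 54 e⁻ (Z=55). V5+ < Ti4+ (both 18 e⁻, Z=23>22); Ti4+ < Zr4+ (same group, period 4 vs 5); Zr4+ < Y3+ (both 36 e⁻, Z=40>39); Y3+ < Sr2+ (both 36 e⁻, Z=39>38); Sr2+ < Ba2+ (same group, 1 shell fewer); Ba2+ < Cs+ (both 54 e⁻, Z=56>55).
That gives V5+ < Ti4+ < Zr4+ < Y3+ < Sr2+ < Ba2+ < Cs+. From the largest end, number 5 is Zr4+.

Zr4+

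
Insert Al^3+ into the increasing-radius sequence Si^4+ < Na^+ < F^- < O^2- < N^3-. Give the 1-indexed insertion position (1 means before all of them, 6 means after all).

2

Isoelectronic series (10 e⁻ each). Size is set by nuclear charge: more protons means a smaller ion. Si^4+ (Z=14), Al^3+ (Z=13), Na^+ (Z=11), F^- (Z=9), O^2- (Z=8), N^3- (Z=7).
Merged order: Si^4+ < Al^3+ < Na^+ < F^- < O^2- < N^3- — Al^3+ is number 2.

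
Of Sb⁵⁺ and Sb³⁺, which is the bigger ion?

Sb³⁺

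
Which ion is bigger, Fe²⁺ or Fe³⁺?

Fe²⁺

Same element, different charge: the more highly charged cation has fewer electrons and a greater effective nuclear charge per electron, making Fe³⁺ the smallest.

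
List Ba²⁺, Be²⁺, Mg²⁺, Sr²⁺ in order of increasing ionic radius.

Be²⁺ < Mg²⁺ < Sr²⁺ < Ba²⁺

All are in the same group with charge +2. Radius grows down the group as n (the outermost shell) increases.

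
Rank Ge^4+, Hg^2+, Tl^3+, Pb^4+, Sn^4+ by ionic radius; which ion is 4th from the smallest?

Work out protons and electrons: Ge^4+: 28 e⁻, Z=32, Sn^4+: 46 e⁻, Z=50, Pb^4+: 78 e⁻, Z=82, Tl^3+: 78 e⁻, Z=81, Hg^2+: 78 e⁻, Z=80. Ge^4+ < Sn^4+ (same group, period 4 vs 5); Sn^4+ < Pb^4+ (same group, 1 shell fewer); Pb^4+ < Tl^3+ (isoelectronic, higher Z=82 is smaller); Tl^3+ < Hg^2+ (both 78 e⁻, Z=81>80).
Ordering: Ge^4+ < Sn^4+ < Pb^4+ < Tl^3+ < Hg^2+. The 4th smallest is Tl^3+.

Tl^3+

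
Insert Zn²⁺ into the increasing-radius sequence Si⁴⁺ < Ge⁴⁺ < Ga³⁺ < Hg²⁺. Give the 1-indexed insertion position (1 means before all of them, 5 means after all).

First list Z and electron count for each: Si⁴⁺ (Z=14, 10 e⁻), Ge⁴⁺ (Z=32, 28 e⁻), Ga³⁺ (Z=31, 28 e⁻), Zn²⁺ (Z=30, 28 e⁻), Hg²⁺ (Z=80, 78 e⁻). Si⁴⁺ < Ge⁴⁺ (same group, 1 shell fewer); Ge⁴⁺ < Ga³⁺ (isoelectronic, higher Z=32 is smaller); Ga³⁺ < Zn²⁺ (isoelectronic, higher Z=31 is smaller); Zn²⁺ < Hg²⁺ (same group, 2 shells fewer).
The complete sequence is Si⁴⁺ < Ge⁴⁺ < Ga³⁺ < Zn²⁺ < Hg²⁺. Zn²⁺ sits at position 4.

4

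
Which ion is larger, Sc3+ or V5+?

Sc3+

Isoelectronic series (18 e⁻ each). Size is set by nuclear charge: more protons means a smaller ion. V5+ (Z=23), Sc3+ (Z=21).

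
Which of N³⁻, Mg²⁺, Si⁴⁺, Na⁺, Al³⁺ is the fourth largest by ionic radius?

Al³⁺

Each ion has 10 electrons. The ranking follows nuclear charge in reverse — greater Z gives a smaller radius. Si⁴⁺ (Z=14), Al³⁺ (Z=13), Mg²⁺ (Z=12), Na⁺ (Z=11), N³⁻ (Z=7).
So the order is Si⁴⁺ < Al³⁺ < Mg²⁺ < Na⁺ < N³⁻; the 4th-largest ion is Al³⁺.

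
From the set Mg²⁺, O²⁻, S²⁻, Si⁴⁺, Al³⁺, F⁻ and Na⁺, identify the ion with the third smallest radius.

First list Z and electron count for each: Si⁴⁺ has 10 e⁻ (Z=14), Al³⁺ has 10 e⁻ (Z=13), Mg²⁺ has 10 e⁻ (Z=12), Na⁺ has 10 e⁻ (Z=11), F⁻ has 10 e⁻ (Z=9), O²⁻ has 10 e⁻ (Z=8), S²⁻ has 18 e⁻ (Z=16). Si⁴⁺ < Al³⁺ (both 10 e⁻, Z=14>13); Al³⁺ < Mg²⁺ (isoelectronic, higher Z=13 is smaller); Mg²⁺ < Na⁺ (both 10 e⁻, Z=12>11); Na⁺ < F⁻ (both 10 e⁻, Z=11>9); F⁻ < O²⁻ (isoelectronic, higher Z=9 is smaller); O²⁻ < S²⁻ (same group, period 2 vs 3).
Ordering: Si⁴⁺ < Al³⁺ < Mg²⁺ < Na⁺ < F⁻ < O²⁻ < S²⁻. The third smallest is Mg²⁺.

Mg²⁺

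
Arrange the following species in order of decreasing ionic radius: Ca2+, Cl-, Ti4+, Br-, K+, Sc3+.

Br- > Cl- > K+ > Ca2+ > Sc3+ > Ti4+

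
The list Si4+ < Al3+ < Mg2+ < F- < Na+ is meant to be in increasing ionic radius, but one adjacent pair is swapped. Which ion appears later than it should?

Compare adjacent ions: both have 10 electrons but Z(Na)=11 > Z(F)=9, so Na+ should be the smaller of the two — yet in this increasing list F- sits before Na+. Nothing else is reversed, so Na+ should move one place to the left.

Na+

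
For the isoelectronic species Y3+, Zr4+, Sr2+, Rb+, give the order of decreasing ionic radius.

Each ion has 36 electrons. The ranking follows nuclear charge in reverse — greater Z gives a smaller radius. Zr4+ (Z=40), Y3+ (Z=39), Sr2+ (Z=38), Rb+ (Z=37).

Rb+ > Sr2+ > Y3+ > Zr4+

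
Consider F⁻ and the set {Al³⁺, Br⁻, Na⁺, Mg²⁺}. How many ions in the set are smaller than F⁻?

Work out protons and electrons: Al³⁺ has 10 e⁻ (Z=13), Mg²⁺ has 10 e⁻ (Z=12), Na⁺ has 10 e⁻ (Z=11), F⁻ has 10 e⁻ (Z=9), Br⁻ has 36 e⁻ (Z=35). Al³⁺ < Mg²⁺ (isoelectronic, higher Z=13 is smaller); Mg²⁺ < Na⁺ (isoelectronic, higher Z=12 is smaller); Na⁺ < F⁻ (both 10 e⁻, Z=11>9); F⁻ < Br⁻ (same group, period 2 vs 4).
Ordering all of them (including F⁻) by radius gives Al³⁺ < Mg²⁺ < Na⁺ < F⁻ < Br⁻. That's 3.

3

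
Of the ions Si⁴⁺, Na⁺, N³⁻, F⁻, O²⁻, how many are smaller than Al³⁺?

1

Each ion has 10 electrons. The ranking follows nuclear charge in reverse — greater Z gives a smaller radius. Si⁴⁺ (Z=14), Al³⁺ (Z=13), Na⁺ (Z=11), F⁻ (Z=9), O²⁻ (Z=8), N³⁻ (Z=7).
Ordering all of them (including Al³⁺) by radius gives Si⁴⁺ < Al³⁺ < Na⁺ < F⁻ < O²⁻ < N³⁻. So 1 is smaller.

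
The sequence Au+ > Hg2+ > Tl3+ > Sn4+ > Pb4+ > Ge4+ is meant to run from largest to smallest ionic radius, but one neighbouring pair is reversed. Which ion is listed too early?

The pair Sn4+, Pb4+ is the wrong way round — both in group 14 with the same charge; Sn4+ (period 5) has the smaller radius. All other adjacent pairs agree with periodic trends, so Sn4+ is the misplaced ion.

Sn4+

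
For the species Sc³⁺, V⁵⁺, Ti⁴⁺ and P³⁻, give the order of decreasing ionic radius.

P³⁻ > Sc³⁺ > Ti⁴⁺ > V⁵⁺

These species are isoelectronic with 18 electrons. The only difference is the number of protons: V⁵⁺ (Z=23), Ti⁴⁺ (Z=22), Sc³⁺ (Z=21), P³⁻ (Z=15). The strongest nuclear pull (V⁵⁺) gives the smallest ion.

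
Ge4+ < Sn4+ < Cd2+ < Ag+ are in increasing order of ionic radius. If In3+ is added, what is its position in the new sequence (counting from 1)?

Tabulating Z and e⁻: Ge4+ has 28 e⁻ (Z=32), Sn4+ has 46 e⁻ (Z=50), In3+ has 46 e⁻ (Z=49), Cd2+ has 46 e⁻ (Z=48), Ag+ has 46 e⁻ (Z=47). Ge4+ < Sn4+ (same group, period 4 vs 5); Sn4+ < In3+ (both 46 e⁻, Z=50>49); In3+ < Cd2+ (both 46 e⁻, Z=49>48); Cd2+ < Ag+ (isoelectronic, higher Z=48 is smaller).
Merged order: Ge4+ < Sn4+ < In3+ < Cd2+ < Ag+ — In3+ is number 3.

3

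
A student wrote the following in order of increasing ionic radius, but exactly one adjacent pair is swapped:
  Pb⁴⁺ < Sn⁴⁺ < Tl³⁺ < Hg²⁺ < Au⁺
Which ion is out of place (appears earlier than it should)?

Check each adjacent pair. Pb⁴⁺ and Sn⁴⁺ are reversed: Sn⁴⁺ and Pb⁴⁺ are in one column with the same charge; the lighter period-5 ion has one fewer shell and is smaller. No other neighbouring pair contradicts the periodic trends, so Pb⁴⁺ is the ion listed too early.

Pb⁴⁺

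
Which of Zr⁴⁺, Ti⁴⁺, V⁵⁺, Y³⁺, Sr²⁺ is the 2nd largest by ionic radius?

Y³⁺

First list Z and electron count for each: V⁵⁺ (Z=23, 18 e⁻), Ti⁴⁺ (Z=22, 18 e⁻), Zr⁴⁺ (Z=40, 36 e⁻), Y³⁺ (Z=39, 36 e⁻), Sr²⁺ (Z=38, 36 e⁻). V⁵⁺ < Ti⁴⁺ (both 18 e⁻, Z=23>22); Ti⁴⁺ < Zr⁴⁺ (same group, period 4 vs 5); Zr⁴⁺ < Y³⁺ (isoelectronic, higher Z=40 is smaller); Y³⁺ < Sr²⁺ (isoelectronic, higher Z=39 is smaller).
Full ascending order: V⁵⁺ < Ti⁴⁺ < Zr⁴⁺ < Y³⁺ < Sr²⁺. Counting from the largest, position 2 is Y³⁺.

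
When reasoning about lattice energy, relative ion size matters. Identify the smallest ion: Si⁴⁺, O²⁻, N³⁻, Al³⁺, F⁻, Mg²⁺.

Isoelectronic series (10 e⁻ each). Size is set by nuclear charge: more protons means a smaller ion. Si⁴⁺ (Z=14), Al³⁺ (Z=13), Mg²⁺ (Z=12), F⁻ (Z=9), O²⁻ (Z=8), N³⁻ (Z=7).

Si⁴⁺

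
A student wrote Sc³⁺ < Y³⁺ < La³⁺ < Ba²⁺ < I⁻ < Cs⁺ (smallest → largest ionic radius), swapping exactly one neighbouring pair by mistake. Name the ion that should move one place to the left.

Check each adjacent pair. I⁻ and Cs⁺ are reversed: Cs⁺ and I⁻ share 54 electrons; the higher nuclear charge on Cs (Z=55) contracts it more, so Cs⁺ < I⁻. No other neighbouring pair contradicts the periodic trends, so Cs⁺ is the ion listed too late.

Cs⁺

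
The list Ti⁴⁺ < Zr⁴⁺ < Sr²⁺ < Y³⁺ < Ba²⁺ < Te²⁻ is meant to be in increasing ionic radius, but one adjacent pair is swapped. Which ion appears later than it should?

The pair Sr²⁺, Y³⁺ is the wrong way round — both have 36 electrons but Z(Y)=39 > Z(Sr)=38, so Y³⁺ should be the smaller of the two. All other adjacent pairs agree with periodic trends, so Y³⁺ is the misplaced ion.

Y³⁺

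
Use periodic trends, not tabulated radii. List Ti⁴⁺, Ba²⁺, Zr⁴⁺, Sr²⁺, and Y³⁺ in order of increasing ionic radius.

Electron counts and nuclear charges: Ti⁴⁺: 18 e⁻, Z=22, Zr⁴⁺: 36 e⁻, Z=40, Y³⁺: 36 e⁻, Z=39, Sr²⁺: 36 e⁻, Z=38, Ba²⁺: 54 e⁻, Z=56. Ti⁴⁺ < Zr⁴⁺ (same group, period 4 vs 5); Zr⁴⁺ < Y³⁺ (both 36 e⁻, Z=40>39); Y³⁺ < Sr²⁺ (isoelectronic, higher Z=39 is smaller); Sr²⁺ < Ba²⁺ (same group, 1 shell fewer).

Ti⁴⁺ < Zr⁴⁺ < Y³⁺ < Sr²⁺ < Ba²⁺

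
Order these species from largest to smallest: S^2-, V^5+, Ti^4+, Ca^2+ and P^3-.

P^3- > S^2- > Ca^2+ > Ti^4+ > V^5+

Each ion has 18 electrons. The ranking follows nuclear charge in reverse — greater Z gives a smaller radius. V^5+ (Z=23), Ti^4+ (Z=22), Ca^2+ (Z=20), S^2- (Z=16), P^3- (Z=15).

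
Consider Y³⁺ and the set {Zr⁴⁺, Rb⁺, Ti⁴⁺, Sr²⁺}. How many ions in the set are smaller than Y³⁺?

2

Electron counts and nuclear charges: Ti⁴⁺: 18 e⁻, Z=22, Zr⁴⁺: 36 e⁻, Z=40, Y³⁺: 36 e⁻, Z=39, Sr²⁺: 36 e⁻, Z=38, Rb⁺: 36 e⁻, Z=37. Ti⁴⁺ < Zr⁴⁺ (same group, period 4 vs 5); Zr⁴⁺ < Y³⁺ (isoelectronic, higher Z=40 is smaller); Y³⁺ < Sr²⁺ (isoelectronic, higher Z=39 is smaller); Sr²⁺ < Rb⁺ (both 36 e⁻, Z=38>37).
Placing each against Y³⁺: smaller — Ti⁴⁺, Zr⁴⁺; larger — Sr²⁺, Rb⁺. Count: 2.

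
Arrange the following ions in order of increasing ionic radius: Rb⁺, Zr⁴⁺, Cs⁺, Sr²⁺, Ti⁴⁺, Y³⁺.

Tabulating Z and e⁻: Ti⁴⁺ (Z=22, 18 e⁻), Zr⁴⁺ (Z=40, 36 e⁻), Y³⁺ (Z=39, 36 e⁻), Sr²⁺ (Z=38, 36 e⁻), Rb⁺ (Z=37, 36 e⁻), Cs⁺ (Z=55, 54 e⁻). Ti⁴⁺ < Zr⁴⁺ (same group, period 4 vs 5); Zr⁴⁺ < Y³⁺ (both 36 e⁻, Z=40>39); Y³⁺ < Sr²⁺ (both 36 e⁻, Z=39>38); Sr²⁺ < Rb⁺ (isoelectronic, higher Z=38 is smaller); Rb⁺ < Cs⁺ (same group, 1 shell fewer).

Ti⁴⁺ < Zr⁴⁺ < Y³⁺ < Sr²⁺ < Rb⁺ < Cs⁺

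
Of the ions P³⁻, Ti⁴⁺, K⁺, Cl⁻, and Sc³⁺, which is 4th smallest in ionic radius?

Cl⁻

Isoelectronic series (18 e⁻ each). Size is set by nuclear charge: more protons means a smaller ion. Ti⁴⁺ (Z=22), Sc³⁺ (Z=21), K⁺ (Z=19), Cl⁻ (Z=17), P³⁻ (Z=15).
That gives Ti⁴⁺ < Sc³⁺ < K⁺ < Cl⁻ < P³⁻. From the smallest end, number 4 is Cl⁻.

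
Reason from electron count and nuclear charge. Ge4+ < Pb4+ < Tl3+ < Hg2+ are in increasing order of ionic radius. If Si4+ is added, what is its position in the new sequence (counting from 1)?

1

Electron counts and nuclear charges: Si4+ has 10 e⁻ (Z=14), Ge4+ has 28 e⁻ (Z=32), Pb4+ has 78 e⁻ (Z=82), Tl3+ has 78 e⁻ (Z=81), Hg2+ has 78 e⁻ (Z=80). Si4+ < Ge4+ (same group, period 3 vs 4); Ge4+ < Pb4+ (same group, 2 shells fewer); Pb4+ < Tl3+ (isoelectronic, higher Z=82 is smaller); Tl3+ < Hg2+ (both 78 e⁻, Z=81>80).
The complete sequence is Si4+ < Ge4+ < Pb4+ < Tl3+ < Hg2+. Si4+ sits at position 1.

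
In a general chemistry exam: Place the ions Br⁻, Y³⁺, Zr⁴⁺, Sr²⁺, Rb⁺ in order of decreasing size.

Each ion has 36 electrons. The ranking follows nuclear charge in reverse — greater Z gives a smaller radius. Zr⁴⁺ (Z=40), Y³⁺ (Z=39), Sr²⁺ (Z=38), Rb⁺ (Z=37), Br⁻ (Z=35).

Br⁻ > Rb⁺ > Sr²⁺ > Y³⁺ > Zr⁴⁺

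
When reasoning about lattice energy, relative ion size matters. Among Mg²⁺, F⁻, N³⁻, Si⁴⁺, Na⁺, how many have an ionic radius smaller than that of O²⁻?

4

Each ion has 10 electrons. The ranking follows nuclear charge in reverse — greater Z gives a smaller radius. Si⁴⁺ (Z=14), Mg²⁺ (Z=12), Na⁺ (Z=11), F⁻ (Z=9), O²⁻ (Z=8), N³⁻ (Z=7).
Overall: Si⁴⁺ < Mg²⁺ < Na⁺ < F⁻ < O²⁻ < N³⁻. O²⁻ has 4 below it and 1 above. That's 4.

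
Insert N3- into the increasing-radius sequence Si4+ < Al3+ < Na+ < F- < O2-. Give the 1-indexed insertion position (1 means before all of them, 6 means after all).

Each ion has 10 electrons. The ranking follows nuclear charge in reverse — greater Z gives a smaller radius. Si4+ (Z=14), Al3+ (Z=13), Na+ (Z=11), F- (Z=9), O2- (Z=8), N3- (Z=7).
With N3- included the full order is Si4+ < Al3+ < Na+ < F- < O2- < N3-, so it takes position 6.

6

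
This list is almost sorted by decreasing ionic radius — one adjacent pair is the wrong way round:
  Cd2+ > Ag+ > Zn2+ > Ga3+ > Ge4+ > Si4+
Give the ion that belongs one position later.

Cd2+

Compare adjacent ions: both have 46 electrons but Z(Cd)=48 > Z(Ag)=47, so Cd2+ should be the smaller of the two — yet in this decreasing list Cd2+ sits before Ag+. Nothing else is reversed, so Cd2+ should move one place to the right.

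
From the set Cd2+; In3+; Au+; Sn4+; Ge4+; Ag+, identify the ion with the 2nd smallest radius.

Ge4+ has 28 e⁻ (Z=32), Sn4+ has 46 e⁻ (Z=50), In3+ has 46 e⁻ (Z=49), Cd2+ has 46 e⁻ (Z=48), Ag+ has 46 e⁻ (Z=47), Au+ has 78 e⁻ (Z=79). Ge4+ < Sn4+ (same group, 1 shell fewer); Sn4+ < In3+ (both 46 e⁻, Z=50>49); In3+ < Cd2+ (isoelectronic, higher Z=49 is smaller); Cd2+ < Ag+ (both 46 e⁻, Z=48>47); Ag+ < Au+ (same group, 1 shell fewer).
Ordering: Ge4+ < Sn4+ < In3+ < Cd2+ < Ag+ < Au+. The 2nd smallest is Sn4+.

Sn4+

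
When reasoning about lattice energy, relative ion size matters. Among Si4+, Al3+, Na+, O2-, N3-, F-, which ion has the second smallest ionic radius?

Al3+

Each ion has 10 electrons. The ranking follows nuclear charge in reverse — greater Z gives a smaller radius. Si4+ (Z=14), Al3+ (Z=13), Na+ (Z=11), F- (Z=9), O2- (Z=8), N3- (Z=7).
Ordering: Si4+ < Al3+ < Na+ < F- < O2- < N3-. The second smallest is Al3+.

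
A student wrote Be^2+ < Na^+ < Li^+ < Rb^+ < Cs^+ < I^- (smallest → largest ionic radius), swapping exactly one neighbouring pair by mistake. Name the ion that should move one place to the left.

Li^+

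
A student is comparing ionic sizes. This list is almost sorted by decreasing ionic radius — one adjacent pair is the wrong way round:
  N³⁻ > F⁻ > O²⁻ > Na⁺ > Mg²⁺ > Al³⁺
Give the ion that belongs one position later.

F⁻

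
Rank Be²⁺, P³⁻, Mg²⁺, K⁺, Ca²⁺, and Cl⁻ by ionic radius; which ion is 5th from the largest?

Tabulating Z and e⁻: Be²⁺ (Z=4, 2 e⁻), Mg²⁺ (Z=12, 10 e⁻), Ca²⁺ (Z=20, 18 e⁻), K⁺ (Z=19, 18 e⁻), Cl⁻ (Z=17, 18 e⁻), P³⁻ (Z=15, 18 e⁻). Be²⁺ < Mg²⁺ (same group, period 2 vs 3); Mg²⁺ < Ca²⁺ (same group, period 3 vs 4); Ca²⁺ < K⁺ (both 18 e⁻, Z=20>19); K⁺ < Cl⁻ (isoelectronic, higher Z=19 is smaller); Cl⁻ < P³⁻ (isoelectronic, higher Z=17 is smaller).
Full ascending order: Be²⁺ < Mg²⁺ < Ca²⁺ < K⁺ < Cl⁻ < P³⁻. Counting from the largest, position 5 is Mg²⁺.

Mg²⁺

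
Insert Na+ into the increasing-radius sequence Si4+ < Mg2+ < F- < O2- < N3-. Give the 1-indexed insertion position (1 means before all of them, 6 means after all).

3

All of these have 10 electrons (isoelectronic). With the same electron cloud, the ion with the most protons pulls it in tightest. Nuclear charges: Si4+ (Z=14), Mg2+ (Z=12), Na+ (Z=11), F- (Z=9), O2- (Z=8), N3- (Z=7). Highest Z is smallest.
The complete sequence is Si4+ < Mg2+ < Na+ < F- < O2- < N3-. Na+ sits at position 3.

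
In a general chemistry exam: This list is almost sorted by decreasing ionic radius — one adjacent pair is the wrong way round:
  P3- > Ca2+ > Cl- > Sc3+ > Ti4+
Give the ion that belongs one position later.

Compare adjacent ions: both have 18 electrons but Z(Ca)=20 > Z(Cl)=17, so Ca2+ should be the smaller of the two — yet in this decreasing list Ca2+ sits before Cl-. Nothing else is reversed, so Ca2+ should move one place to the right.

Ca2+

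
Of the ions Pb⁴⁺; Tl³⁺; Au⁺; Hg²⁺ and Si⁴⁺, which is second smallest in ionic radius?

Si⁴⁺ has 10 e⁻ (Z=14), Pb⁴⁺ has 78 e⁻ (Z=82), Tl³⁺ has 78 e⁻ (Z=81), Hg²⁺ has 78 e⁻ (Z=80), Au⁺ has 78 e⁻ (Z=79). Si⁴⁺ < Pb⁴⁺ (same group, period 3 vs 6); Pb⁴⁺ < Tl³⁺ (both 78 e⁻, Z=82>81); Tl³⁺ < Hg²⁺ (both 78 e⁻, Z=81>80); Hg²⁺ < Au⁺ (isoelectronic, higher Z=80 is smaller).
That gives Si⁴⁺ < Pb⁴⁺ < Tl³⁺ < Hg²⁺ < Au⁺. From the smallest end, number 2 is Pb⁴⁺.

Pb⁴⁺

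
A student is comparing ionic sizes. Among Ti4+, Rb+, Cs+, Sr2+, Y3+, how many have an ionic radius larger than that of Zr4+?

4

Ti4+ has 18 e⁻ (Z=22), Zr4+ has 36 e⁻ (Z=40), Y3+ has 36 e⁻ (Z=39), Sr2+ has 36 e⁻ (Z=38), Rb+ has 36 e⁻ (Z=37), Cs+ has 54 e⁻ (Z=55). Ti4+ < Zr4+ (same group, period 4 vs 5); Zr4+ < Y3+ (both 36 e⁻, Z=40>39); Y3+ < Sr2+ (isoelectronic, higher Z=39 is smaller); Sr2+ < Rb+ (isoelectronic, higher Z=38 is smaller); Rb+ < Cs+ (same group, period 5 vs 6).
Relative to Zr4+, the ions that are larger are Y3+, Sr2+, Rb+, Cs+. That's 4.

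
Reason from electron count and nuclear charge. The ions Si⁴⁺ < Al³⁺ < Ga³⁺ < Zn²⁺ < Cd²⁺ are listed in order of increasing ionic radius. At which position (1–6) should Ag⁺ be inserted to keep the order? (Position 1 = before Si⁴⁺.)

6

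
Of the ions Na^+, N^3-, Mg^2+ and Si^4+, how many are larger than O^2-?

1

Each ion has 10 electrons. The ranking follows nuclear charge in reverse — greater Z gives a smaller radius. Si^4+ (Z=14), Mg^2+ (Z=12), Na^+ (Z=11), O^2- (Z=8), N^3- (Z=7).
Overall: Si^4+ < Mg^2+ < Na^+ < O^2- < N^3-. O^2- has 3 below it and 1 above. That's 1.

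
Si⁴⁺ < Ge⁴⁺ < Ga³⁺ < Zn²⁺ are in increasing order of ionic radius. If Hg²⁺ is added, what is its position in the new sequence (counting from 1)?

5

Tabulating Z and e⁻: Si⁴⁺: 10 e⁻, Z=14, Ge⁴⁺: 28 e⁻, Z=32, Ga³⁺: 28 e⁻, Z=31, Zn²⁺: 28 e⁻, Z=30, Hg²⁺: 78 e⁻, Z=80. Si⁴⁺ < Ge⁴⁺ (same group, period 3 vs 4); Ge⁴⁺ < Ga³⁺ (both 28 e⁻, Z=32>31); Ga³⁺ < Zn²⁺ (isoelectronic, higher Z=31 is smaller); Zn²⁺ < Hg²⁺ (same group, 2 shells fewer).
Merged order: Si⁴⁺ < Ge⁴⁺ < Ga³⁺ < Zn²⁺ < Hg²⁺ — Hg²⁺ is number 5.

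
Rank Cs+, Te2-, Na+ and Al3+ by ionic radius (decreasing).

Tabulating Z and e⁻: Al3+: 10 e⁻, Z=13, Na+: 10 e⁻, Z=11, Cs+: 54 e⁻, Z=55, Te2-: 54 e⁻, Z=52. Al3+ < Na+ (both 10 e⁻, Z=13>11); Na+ < Cs+ (same group, period 3 vs 6); Cs+ < Te2- (isoelectronic, higher Z=55 is smaller).

Te2- > Cs+ > Na+ > Al3+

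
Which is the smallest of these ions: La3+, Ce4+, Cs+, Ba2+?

Ce4+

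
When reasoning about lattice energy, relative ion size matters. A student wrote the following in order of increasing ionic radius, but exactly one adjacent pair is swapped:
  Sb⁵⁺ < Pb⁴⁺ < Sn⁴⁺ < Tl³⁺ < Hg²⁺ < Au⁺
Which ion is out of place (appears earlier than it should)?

The pair Pb⁴⁺, Sn⁴⁺ is the wrong way round — Sn⁴⁺ and Pb⁴⁺ are in one column with the same charge; the lighter period-5 ion has one fewer shell and is smaller. All other adjacent pairs agree with periodic trends, so Pb⁴⁺ is the misplaced ion.

Pb⁴⁺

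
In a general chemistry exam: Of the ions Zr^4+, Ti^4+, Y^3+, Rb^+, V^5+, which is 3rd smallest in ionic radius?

Zr^4+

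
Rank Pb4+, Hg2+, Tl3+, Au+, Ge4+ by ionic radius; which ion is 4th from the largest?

Pb4+

Electron counts and nuclear charges: Ge4+: 28 e⁻, Z=32, Pb4+: 78 e⁻, Z=82, Tl3+: 78 e⁻, Z=81, Hg2+: 78 e⁻, Z=80, Au+: 78 e⁻, Z=79. Ge4+ < Pb4+ (same group, 2 shells fewer); Pb4+ < Tl3+ (isoelectronic, higher Z=82 is smaller); Tl3+ < Hg2+ (both 78 e⁻, Z=81>80); Hg2+ < Au+ (both 78 e⁻, Z=80>79).
That gives Ge4+ < Pb4+ < Tl3+ < Hg2+ < Au+. From the largest end, number 4 is Pb4+.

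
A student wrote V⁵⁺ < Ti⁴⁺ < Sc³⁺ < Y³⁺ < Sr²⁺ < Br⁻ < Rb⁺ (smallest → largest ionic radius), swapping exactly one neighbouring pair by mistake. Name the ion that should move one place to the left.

Scanning neighbour by neighbour, only Br⁻/Rb⁺ violates a trend: they are isoelectronic (36 e⁻) and Rb has more protons than Br (37 vs 35), making Rb⁺ smaller. That makes Rb⁺ the one sitting a position late relative to where it belongs.

Rb⁺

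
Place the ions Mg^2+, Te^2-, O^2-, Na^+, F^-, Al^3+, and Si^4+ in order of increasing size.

Si^4+ < Al^3+ < Mg^2+ < Na^+ < F^- < O^2- < Te^2-

First list Z and electron count for each: Si^4+: 10 e⁻, Z=14, Al^3+: 10 e⁻, Z=13, Mg^2+: 10 e⁻, Z=12, Na^+: 10 e⁻, Z=11, F^-: 10 e⁻, Z=9, O^2-: 10 e⁻, Z=8, Te^2-: 54 e⁻, Z=52. Si^4+ < Al^3+ (both 10 e⁻, Z=14>13); Al^3+ < Mg^2+ (both 10 e⁻, Z=13>12); Mg^2+ < Na^+ (isoelectronic, higher Z=12 is smaller); Na^+ < F^- (both 10 e⁻, Z=11>9); F^- < O^2- (both 10 e⁻, Z=9>8); O^2- < Te^2- (same group, 3 shells fewer).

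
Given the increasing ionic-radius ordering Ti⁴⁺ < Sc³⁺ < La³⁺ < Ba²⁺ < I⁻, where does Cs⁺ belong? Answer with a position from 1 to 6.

5

First list Z and electron count for each: Ti⁴⁺ (Z=22, 18 e⁻), Sc³⁺ (Z=21, 18 e⁻), La³⁺ (Z=57, 54 e⁻), Ba²⁺ (Z=56, 54 e⁻), Cs⁺ (Z=55, 54 e⁻), I⁻ (Z=53, 54 e⁻). Ti⁴⁺ < Sc³⁺ (isoelectronic, higher Z=22 is smaller); Sc³⁺ < La³⁺ (same group, period 4 vs 6); La³⁺ < Ba²⁺ (isoelectronic, higher Z=57 is smaller); Ba²⁺ < Cs⁺ (isoelectronic, higher Z=56 is smaller); Cs⁺ < I⁻ (both 54 e⁻, Z=55>53).
Merged order: Ti⁴⁺ < Sc³⁺ < La³⁺ < Ba²⁺ < Cs⁺ < I⁻ — Cs⁺ is number 5.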